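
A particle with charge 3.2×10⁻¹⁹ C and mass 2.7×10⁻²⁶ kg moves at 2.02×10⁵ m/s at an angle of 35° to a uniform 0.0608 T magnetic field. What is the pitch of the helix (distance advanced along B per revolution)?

v∥ = v cosθ = 2.02×10⁵·cos35° ≈ 1.655×10⁵ m/s.
T = 2πm/(|q|B) = 2π(2.7×10⁻²⁶)/((3.2×10⁻¹⁹)(0.0608)) ≈ 8.719×10⁻⁶ s.
pitch = v∥ T = (1.655×10⁵)(8.719×10⁻⁶) ≈ 1.44 m.

p ≈ 1.44 m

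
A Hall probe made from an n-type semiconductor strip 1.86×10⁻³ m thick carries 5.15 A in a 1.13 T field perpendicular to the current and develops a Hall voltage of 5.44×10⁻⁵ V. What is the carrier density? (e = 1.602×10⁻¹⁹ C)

From V_H = IB/(n e t), n = IB/(V_H e t).
n = (5.15)(1.13)/((5.44×10⁻⁵)(1.602×10⁻¹⁹)(1.86×10⁻³)) ≈ 3.59×10²⁶ m⁻³.

n ≈ 3.59×10²⁶ m⁻³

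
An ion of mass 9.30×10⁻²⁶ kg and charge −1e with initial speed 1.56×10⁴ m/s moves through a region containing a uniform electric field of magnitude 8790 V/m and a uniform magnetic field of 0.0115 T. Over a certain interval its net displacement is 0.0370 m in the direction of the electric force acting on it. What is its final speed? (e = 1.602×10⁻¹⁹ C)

v_f ≈ 3.69×10⁴ m/s

B does no work; ΔKE = |q|E d.
½mv_f² = ½mv₀² + |q|Ed = ½(9.30×10⁻²⁶)(1.56×10⁴)² + (1.602×10⁻¹⁹)(8790)(0.0370) ≈ 1.132×10⁻¹⁷ J + 5.210×10⁻¹⁷ J ≈ 6.342×10⁻¹⁷ J.
v_f = √(2·6.342×10⁻¹⁷/9.30×10⁻²⁶) ≈ 3.69×10⁴ m/s.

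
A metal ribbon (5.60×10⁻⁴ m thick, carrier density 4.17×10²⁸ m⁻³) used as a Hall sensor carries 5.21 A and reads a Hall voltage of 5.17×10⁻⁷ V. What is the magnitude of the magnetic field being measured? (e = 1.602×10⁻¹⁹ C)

From V_H = IB/(n e t), B = V_H n e t / I.
B = (5.17×10⁻⁷)(4.17×10²⁸)(1.602×10⁻¹⁹)(5.60×10⁻⁴)/5.21 ≈ 0.371 T.

B ≈ 0.371 T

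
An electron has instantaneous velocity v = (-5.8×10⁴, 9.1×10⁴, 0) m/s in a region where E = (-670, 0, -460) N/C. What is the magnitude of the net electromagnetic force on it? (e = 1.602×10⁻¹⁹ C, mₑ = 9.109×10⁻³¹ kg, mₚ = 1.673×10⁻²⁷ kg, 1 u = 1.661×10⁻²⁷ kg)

Only an electric field acts, so F = qE = (−1.602×10⁻¹⁹ C)·(-670, 0, -460) = (1.07×10⁻¹⁶, 0, 7.37×10⁻¹⁷) N.
|F| = 1.30×10⁻¹⁶ N.

|F| ≈ 1.30×10⁻¹⁶ N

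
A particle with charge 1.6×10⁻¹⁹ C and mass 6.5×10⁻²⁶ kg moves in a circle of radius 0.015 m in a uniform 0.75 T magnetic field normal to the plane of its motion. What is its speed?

v ≈ 2.8×10⁴ m/s

From |q|vB = mv²/r, v = |q|Br/m.
v = (1.6×10⁻¹⁹)(0.75)(0.015)/6.5×10⁻²⁶ ≈ 2.8×10⁴ m/s.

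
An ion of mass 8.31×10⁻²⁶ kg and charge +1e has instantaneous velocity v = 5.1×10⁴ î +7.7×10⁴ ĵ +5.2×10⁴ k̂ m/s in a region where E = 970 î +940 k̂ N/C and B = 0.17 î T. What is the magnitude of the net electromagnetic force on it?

|F| ≈ 2.41×10⁻¹⁵ N

v×B = (0, 8840, -1.31×10⁴) N/C.
E + v×B = (970, 8840, -1.22×10⁴) N/C.
F = q(E + v×B) = (1.602×10⁻¹⁹ C)·(970, 8840, -1.22×10⁴) = (1.55×10⁻¹⁶, 1.42×10⁻¹⁵, -1.95×10⁻¹⁵) N.
|F| = 2.41×10⁻¹⁵ N.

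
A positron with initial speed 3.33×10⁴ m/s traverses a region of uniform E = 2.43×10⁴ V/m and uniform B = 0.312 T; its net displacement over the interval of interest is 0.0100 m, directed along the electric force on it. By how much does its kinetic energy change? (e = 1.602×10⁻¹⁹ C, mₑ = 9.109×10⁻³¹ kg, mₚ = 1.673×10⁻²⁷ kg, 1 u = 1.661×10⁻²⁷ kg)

ΔKE ≈ 3.89×10⁻¹⁷ J

The magnetic force is always ⟂ v and does no work; only the electric force changes KE.
ΔKE = F_E · d = |q|E d = (1.602×10⁻¹⁹)(2.43×10⁴)(0.0100) ≈ 3.89×10⁻¹⁷ J.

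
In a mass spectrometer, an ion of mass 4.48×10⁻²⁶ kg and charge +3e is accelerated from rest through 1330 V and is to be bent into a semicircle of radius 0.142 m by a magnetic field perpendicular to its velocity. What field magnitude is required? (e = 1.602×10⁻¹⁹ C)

v = √(2|q|V/m) = √(2·4.806×10⁻¹⁹·1330/4.48×10⁻²⁶) ≈ 1.689×10⁵ m/s.
B = mv/(|q|r) = (4.48×10⁻²⁶)(1.689×10⁵)/((4.806×10⁻¹⁹)(0.142)) ≈ 0.111 T.

B ≈ 0.111 T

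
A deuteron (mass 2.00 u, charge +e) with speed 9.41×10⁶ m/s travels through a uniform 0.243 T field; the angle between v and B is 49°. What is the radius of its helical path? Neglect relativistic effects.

r ≈ 0.606 m

v⊥ = v sinθ = 9.41×10⁶·sin49° ≈ 7.102×10⁶ m/s.
r = m v⊥/(|q|B) = (3.322×10⁻²⁷)(7.102×10⁶)/((1.602×10⁻¹⁹)(0.243)) ≈ 0.606 m.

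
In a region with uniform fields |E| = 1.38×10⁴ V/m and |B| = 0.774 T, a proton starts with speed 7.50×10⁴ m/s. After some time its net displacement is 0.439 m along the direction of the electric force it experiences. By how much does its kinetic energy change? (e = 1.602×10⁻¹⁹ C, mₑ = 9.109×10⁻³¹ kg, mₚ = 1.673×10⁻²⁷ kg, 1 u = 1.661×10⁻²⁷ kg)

ΔKE ≈ 9.71×10⁻¹⁶ J

The magnetic force is always ⟂ v and does no work; only the electric force changes KE.
ΔKE = F_E · d = |q|E d = (1.602×10⁻¹⁹)(1.38×10⁴)(0.439) ≈ 9.71×10⁻¹⁶ J.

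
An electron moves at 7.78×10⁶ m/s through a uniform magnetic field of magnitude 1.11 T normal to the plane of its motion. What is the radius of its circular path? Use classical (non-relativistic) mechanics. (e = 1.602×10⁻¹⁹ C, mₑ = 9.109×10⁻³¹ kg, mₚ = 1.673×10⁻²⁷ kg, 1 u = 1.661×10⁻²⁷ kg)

r ≈ 3.99×10⁻⁵ m

The magnetic force provides the centripetal force: |q|vB = mv²/r.
r = mv/(|q|B) = (9.109×10⁻³¹)(7.78×10⁶)/((1.602×10⁻¹⁹)(1.11)) ≈ 3.99×10⁻⁵ m.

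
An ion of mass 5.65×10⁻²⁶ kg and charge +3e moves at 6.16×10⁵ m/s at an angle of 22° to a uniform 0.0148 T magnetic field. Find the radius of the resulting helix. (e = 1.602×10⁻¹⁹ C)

v⊥ = v sinθ = 6.16×10⁵·sin22° ≈ 2.308×10⁵ m/s.
r = m v⊥/(|q|B) = (5.65×10⁻²⁶)(2.308×10⁵)/((4.806×10⁻¹⁹)(0.0148)) ≈ 1.83 m.

r ≈ 1.83 m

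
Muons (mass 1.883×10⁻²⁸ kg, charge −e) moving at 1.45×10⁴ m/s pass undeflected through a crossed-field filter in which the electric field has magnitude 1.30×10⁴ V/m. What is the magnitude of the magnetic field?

Balance of forces in the selector: qE = qvB ⇒ B = E/v.
B = 1.30×10⁴/1.45×10⁴ = 0.897 T.

B = 0.897 T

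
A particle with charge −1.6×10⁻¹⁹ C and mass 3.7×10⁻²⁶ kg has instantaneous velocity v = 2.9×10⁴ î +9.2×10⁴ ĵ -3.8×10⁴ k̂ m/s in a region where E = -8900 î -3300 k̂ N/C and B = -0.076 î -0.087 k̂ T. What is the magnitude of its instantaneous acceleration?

v×B = (-8000, 5410, 6990) N/C.
E + v×B = (-1.69×10⁴, 5410, 3690) N/C.
F = q(E + v×B) = (−1.6×10⁻¹⁹ C)·(-1.69×10⁴, 5410, 3690) = (2.70×10⁻¹⁵, -8.66×10⁻¹⁶, -5.91×10⁻¹⁶) N.
|a| = |F|/m = 2.901×10⁻¹⁵/3.7×10⁻²⁶ ≈ 7.84×10¹⁰ m/s².

|a| ≈ 7.84×10¹⁰ m/s²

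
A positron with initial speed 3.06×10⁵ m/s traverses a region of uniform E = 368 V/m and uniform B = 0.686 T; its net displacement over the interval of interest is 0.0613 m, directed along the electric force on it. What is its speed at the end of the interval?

v_f ≈ 2.83×10⁶ m/s

B does no work; ΔKE = |q|E d.
½mv_f² = ½mv₀² + |q|Ed = ½(9.109×10⁻³¹)(3.06×10⁵)² + (1.602×10⁻¹⁹)(368)(0.0613) ≈ 4.265×10⁻²⁰ J + 3.614×10⁻¹⁸ J ≈ 3.657×10⁻¹⁸ J.
v_f = √(2·3.657×10⁻¹⁸/9.109×10⁻³¹) ≈ 2.83×10⁶ m/s.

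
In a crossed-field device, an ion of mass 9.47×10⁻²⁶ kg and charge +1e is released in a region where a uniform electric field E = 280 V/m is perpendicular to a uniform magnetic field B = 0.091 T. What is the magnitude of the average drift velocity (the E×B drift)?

v_d ≈ 3100 m/s

The steady drift has the magnetic force balancing the electric force, so v_d = E/B.
v_d = 280/0.091 = 3100 m/s.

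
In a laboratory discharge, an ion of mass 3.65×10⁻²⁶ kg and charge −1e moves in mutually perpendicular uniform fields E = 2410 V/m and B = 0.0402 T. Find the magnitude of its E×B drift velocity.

In crossed fields the guiding centre drifts at v_d = |E×B|/B² = E/B, independent of charge and mass.
v_d = 2410/0.0402 = 6.00×10⁴ m/s.

v_d ≈ 6.00×10⁴ m/s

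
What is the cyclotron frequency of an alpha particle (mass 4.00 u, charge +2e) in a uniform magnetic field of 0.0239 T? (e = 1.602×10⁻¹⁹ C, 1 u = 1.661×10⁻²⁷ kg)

f = |q|B/(2πm).
f = (3.204×10⁻¹⁹)(0.0239)/(2π·6.644×10⁻²⁷) ≈ 1.83×10⁵ Hz.

f ≈ 1.83×10⁵ Hz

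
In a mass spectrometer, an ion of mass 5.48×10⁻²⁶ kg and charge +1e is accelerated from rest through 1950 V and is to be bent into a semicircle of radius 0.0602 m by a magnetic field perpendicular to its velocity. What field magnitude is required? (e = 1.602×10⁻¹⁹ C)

B ≈ 0.607 T

v = √(2|q|V/m) = √(2·1.602×10⁻¹⁹·1950/5.48×10⁻²⁶) ≈ 1.068×10⁵ m/s.
B = mv/(|q|r) = (5.48×10⁻²⁶)(1.068×10⁵)/((1.602×10⁻¹⁹)(0.0602)) ≈ 0.607 T.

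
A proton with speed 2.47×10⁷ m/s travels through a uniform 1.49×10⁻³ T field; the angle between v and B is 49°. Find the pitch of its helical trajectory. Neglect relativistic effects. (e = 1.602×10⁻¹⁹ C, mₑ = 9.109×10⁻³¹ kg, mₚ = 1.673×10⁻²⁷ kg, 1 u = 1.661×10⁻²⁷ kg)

p ≈ 714 m

v∥ = v cosθ = 2.47×10⁷·cos49° ≈ 1.620×10⁷ m/s.
T = 2πm/(|q|B) = 2π(1.673×10⁻²⁷)/((1.602×10⁻¹⁹)(1.49×10⁻³)) ≈ 4.404×10⁻⁵ s.
pitch = v∥ T = (1.620×10⁷)(4.404×10⁻⁵) ≈ 714 m.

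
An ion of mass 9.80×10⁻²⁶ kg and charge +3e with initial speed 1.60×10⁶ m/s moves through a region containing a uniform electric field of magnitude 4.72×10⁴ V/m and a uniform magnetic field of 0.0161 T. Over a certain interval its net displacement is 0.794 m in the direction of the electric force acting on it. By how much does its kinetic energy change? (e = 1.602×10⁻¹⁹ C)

The magnetic force is always ⟂ v and does no work; only the electric force changes KE.
ΔKE = F_E · d = |q|E d = (4.806×10⁻¹⁹)(4.72×10⁴)(0.794) ≈ 1.80×10⁻¹⁴ J.

ΔKE ≈ 1.80×10⁻¹⁴ J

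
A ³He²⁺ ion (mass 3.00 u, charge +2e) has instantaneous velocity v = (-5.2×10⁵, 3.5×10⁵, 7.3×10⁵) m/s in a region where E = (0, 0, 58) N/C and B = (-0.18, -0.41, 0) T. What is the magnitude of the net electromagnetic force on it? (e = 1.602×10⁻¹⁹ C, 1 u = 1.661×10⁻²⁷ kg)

|F| ≈ 1.37×10⁻¹³ N

v×B = (2.99×10⁵, -1.31×10⁵, 2.76×10⁵) N/C.
E + v×B = (2.99×10⁵, -1.31×10⁵, 2.76×10⁵) N/C.
F = q(E + v×B) = (3.204×10⁻¹⁹ C)·(2.99×10⁵, -1.31×10⁵, 2.76×10⁵) = (9.59×10⁻¹⁴, -4.21×10⁻¹⁴, 8.85×10⁻¹⁴) N.
|F| = 1.37×10⁻¹³ N.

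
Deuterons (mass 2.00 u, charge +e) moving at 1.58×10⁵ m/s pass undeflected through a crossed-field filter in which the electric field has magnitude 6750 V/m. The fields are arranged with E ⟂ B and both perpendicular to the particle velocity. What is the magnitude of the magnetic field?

B = 0.0427 T

Balance of forces in the selector: qE = qvB ⇒ B = E/v.
B = 6750/1.58×10⁵ = 0.0427 T.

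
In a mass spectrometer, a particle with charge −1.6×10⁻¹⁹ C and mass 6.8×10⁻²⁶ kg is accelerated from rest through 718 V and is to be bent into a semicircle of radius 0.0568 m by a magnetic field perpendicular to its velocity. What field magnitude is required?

B ≈ 0.435 T

v = √(2|q|V/m) = √(2·1.6×10⁻¹⁹·718/6.8×10⁻²⁶) ≈ 5.813×10⁴ m/s.
B = mv/(|q|r) = (6.8×10⁻²⁶)(5.813×10⁴)/((1.6×10⁻¹⁹)(0.0568)) ≈ 0.435 T.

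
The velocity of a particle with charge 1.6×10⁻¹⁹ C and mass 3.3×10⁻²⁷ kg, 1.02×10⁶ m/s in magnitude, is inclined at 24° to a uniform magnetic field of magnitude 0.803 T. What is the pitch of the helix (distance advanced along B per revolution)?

v∥ = v cosθ = 1.02×10⁶·cos24° ≈ 9.318×10⁵ m/s.
T = 2πm/(|q|B) = 2π(3.3×10⁻²⁷)/((1.6×10⁻¹⁹)(0.803)) ≈ 1.614×10⁻⁷ s.
pitch = v∥ T = (9.318×10⁵)(1.614×10⁻⁷) ≈ 0.150 m.

p ≈ 0.150 m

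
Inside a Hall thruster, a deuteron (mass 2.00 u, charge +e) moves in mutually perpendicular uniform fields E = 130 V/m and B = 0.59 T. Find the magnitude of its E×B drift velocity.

In crossed fields the guiding centre drifts at v_d = |E×B|/B² = E/B, independent of charge and mass.
v_d = 130/0.59 = 220 m/s.

v_d ≈ 220 m/s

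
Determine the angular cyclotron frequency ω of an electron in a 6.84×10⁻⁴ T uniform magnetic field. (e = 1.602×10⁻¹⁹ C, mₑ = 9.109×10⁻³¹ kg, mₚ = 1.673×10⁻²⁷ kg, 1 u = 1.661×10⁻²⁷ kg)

ω ≈ 1.20×10⁸ rad/s

ω = |q|B/m.
ω = (1.602×10⁻¹⁹)(6.84×10⁻⁴)/9.109×10⁻³¹ ≈ 1.20×10⁸ rad/s.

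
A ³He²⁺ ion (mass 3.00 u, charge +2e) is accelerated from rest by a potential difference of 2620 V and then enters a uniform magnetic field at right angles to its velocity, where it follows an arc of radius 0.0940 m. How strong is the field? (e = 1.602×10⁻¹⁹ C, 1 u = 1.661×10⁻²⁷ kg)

v = √(2|q|V/m) = √(2·3.204×10⁻¹⁹·2620/4.983×10⁻²⁷) ≈ 5.805×10⁵ m/s.
B = mv/(|q|r) = (4.983×10⁻²⁷)(5.805×10⁵)/((3.204×10⁻¹⁹)(0.0940)) ≈ 0.0960 T.

B ≈ 0.0960 T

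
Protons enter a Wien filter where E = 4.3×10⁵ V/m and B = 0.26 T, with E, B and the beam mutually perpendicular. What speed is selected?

For undeflected motion the electric and magnetic forces balance: qE = qvB.
v = E/B = 4.3×10⁵/0.26 = 1.7×10⁶ m/s.

v = 1.7×10⁶ m/s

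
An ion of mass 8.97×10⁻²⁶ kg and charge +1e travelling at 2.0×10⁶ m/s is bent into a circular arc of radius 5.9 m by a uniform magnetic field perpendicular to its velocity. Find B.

From |q|vB = mv²/r, B = mv/(|q|r).
B = (8.97×10⁻²⁶)(2.0×10⁶)/((1.602×10⁻¹⁹)(5.9)) ≈ 0.19 T.

B ≈ 0.19 T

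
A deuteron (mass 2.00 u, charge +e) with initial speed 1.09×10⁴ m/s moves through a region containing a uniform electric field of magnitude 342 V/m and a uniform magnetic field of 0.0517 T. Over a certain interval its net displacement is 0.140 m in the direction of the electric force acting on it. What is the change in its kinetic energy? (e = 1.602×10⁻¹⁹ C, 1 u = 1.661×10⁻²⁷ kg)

The magnetic force is always ⟂ v and does no work; only the electric force changes KE.
ΔKE = F_E · d = |q|E d = (1.602×10⁻¹⁹)(342)(0.140) ≈ 7.67×10⁻¹⁸ J.

ΔKE ≈ 7.67×10⁻¹⁸ J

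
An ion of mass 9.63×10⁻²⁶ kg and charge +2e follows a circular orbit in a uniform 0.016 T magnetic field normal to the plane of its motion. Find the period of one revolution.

T ≈ 1.2×10⁻⁴ s

The cyclotron period depends only on m, q, B: T = 2πm/(|q|B).
T = 2π(9.63×10⁻²⁶)/((3.204×10⁻¹⁹)(0.016)) ≈ 1.2×10⁻⁴ s.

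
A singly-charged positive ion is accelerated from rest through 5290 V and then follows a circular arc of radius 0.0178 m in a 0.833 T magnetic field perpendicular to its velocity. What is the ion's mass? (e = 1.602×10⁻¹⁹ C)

Combine |q|V = ½mv² and r = mv/(|q|B): eliminate v to get m = qB²r²/(2V).
m = (1.602×10⁻¹⁹)(0.833)²(0.0178)²/(2·5290) ≈ 3.33×10⁻²⁷ kg.

m ≈ 3.33×10⁻²⁷ kg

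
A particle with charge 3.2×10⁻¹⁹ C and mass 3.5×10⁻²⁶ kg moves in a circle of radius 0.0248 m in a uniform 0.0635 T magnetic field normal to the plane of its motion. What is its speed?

From |q|vB = mv²/r, v = |q|Br/m.
v = (3.2×10⁻¹⁹)(0.0635)(0.0248)/3.5×10⁻²⁶ ≈ 1.44×10⁴ m/s.

v ≈ 1.44×10⁴ m/s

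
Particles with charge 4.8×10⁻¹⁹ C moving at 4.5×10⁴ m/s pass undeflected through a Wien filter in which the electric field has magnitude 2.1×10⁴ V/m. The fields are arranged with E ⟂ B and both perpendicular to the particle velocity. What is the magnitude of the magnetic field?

B = 0.47 T

Balance of forces in the selector: qE = qvB ⇒ B = E/v.
B = 2.1×10⁴/4.5×10⁴ = 0.47 T.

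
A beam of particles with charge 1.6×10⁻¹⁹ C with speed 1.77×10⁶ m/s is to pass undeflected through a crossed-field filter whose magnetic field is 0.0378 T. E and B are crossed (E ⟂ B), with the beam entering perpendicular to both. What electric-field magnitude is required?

E = 6.69×10⁴ V/m

For straight-line motion qE = qvB, so E = vB.
E = 1.77×10⁶ × 0.0378 = 6.69×10⁴ V/m.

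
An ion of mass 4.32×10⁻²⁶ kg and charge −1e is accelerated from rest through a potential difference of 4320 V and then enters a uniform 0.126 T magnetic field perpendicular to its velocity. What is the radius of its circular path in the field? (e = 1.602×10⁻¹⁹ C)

Acceleration: |q|V = ½mv² ⇒ v = √(2|q|V/m) = √(2·1.602×10⁻¹⁹·4320/4.32×10⁻²⁶) ≈ 1.790×10⁵ m/s.
In the field: r = mv/(|q|B) = (4.32×10⁻²⁶)(1.790×10⁵)/((1.602×10⁻¹⁹)(0.126)) ≈ 0.383 m.

r ≈ 0.383 m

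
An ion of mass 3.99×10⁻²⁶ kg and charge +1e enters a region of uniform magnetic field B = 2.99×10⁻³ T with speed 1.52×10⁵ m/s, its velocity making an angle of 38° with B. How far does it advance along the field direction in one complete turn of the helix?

v∥ = v cosθ = 1.52×10⁵·cos38° ≈ 1.198×10⁵ m/s.
T = 2πm/(|q|B) = 2π(3.99×10⁻²⁶)/((1.602×10⁻¹⁹)(2.99×10⁻³)) ≈ 5.234×10⁻⁴ s.
pitch = v∥ T = (1.198×10⁵)(5.234×10⁻⁴) ≈ 62.7 m.

p ≈ 62.7 m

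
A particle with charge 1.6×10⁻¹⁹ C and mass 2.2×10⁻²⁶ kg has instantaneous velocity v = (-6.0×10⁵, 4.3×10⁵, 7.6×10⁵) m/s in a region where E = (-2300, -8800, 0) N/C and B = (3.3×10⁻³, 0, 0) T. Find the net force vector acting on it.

v×B = (0, 2510, -1420) N/C.
E + v×B = (-2300, -6290, -1420) N/C.
F = q(E + v×B) = (1.6×10⁻¹⁹ C)·(-2300, -6290, -1420) = (-3.68×10⁻¹⁶, -1.01×10⁻¹⁵, -2.27×10⁻¹⁶) N.

F ≈ (-3.68×10⁻¹⁶, -1.01×10⁻¹⁵, -2.27×10⁻¹⁶) N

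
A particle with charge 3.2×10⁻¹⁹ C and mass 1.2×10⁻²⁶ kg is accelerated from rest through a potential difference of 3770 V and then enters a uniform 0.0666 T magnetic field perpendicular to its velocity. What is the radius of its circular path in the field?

r ≈ 0.252 m

Acceleration: |q|V = ½mv² ⇒ v = √(2|q|V/m) = √(2·3.2×10⁻¹⁹·3770/1.2×10⁻²⁶) ≈ 4.484×10⁵ m/s.
In the field: r = mv/(|q|B) = (1.2×10⁻²⁶)(4.484×10⁵)/((3.2×10⁻¹⁹)(0.0666)) ≈ 0.252 m.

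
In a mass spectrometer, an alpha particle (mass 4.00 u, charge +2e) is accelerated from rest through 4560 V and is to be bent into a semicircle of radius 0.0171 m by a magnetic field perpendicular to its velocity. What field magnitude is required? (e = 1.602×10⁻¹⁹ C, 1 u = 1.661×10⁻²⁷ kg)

B ≈ 0.804 T

v = √(2|q|V/m) = √(2·3.204×10⁻¹⁹·4560/6.644×10⁻²⁷) ≈ 6.632×10⁵ m/s.
B = mv/(|q|r) = (6.644×10⁻²⁷)(6.632×10⁵)/((3.204×10⁻¹⁹)(0.0171)) ≈ 0.804 T.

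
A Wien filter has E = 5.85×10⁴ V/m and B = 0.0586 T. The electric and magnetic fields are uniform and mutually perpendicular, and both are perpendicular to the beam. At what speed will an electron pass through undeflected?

Zero net Lorentz force requires |qE| = |q v×B|, i.e. E = vB.
v = E/B = 5.85×10⁴/0.0586 = 9.98×10⁵ m/s.

v = 9.98×10⁵ m/s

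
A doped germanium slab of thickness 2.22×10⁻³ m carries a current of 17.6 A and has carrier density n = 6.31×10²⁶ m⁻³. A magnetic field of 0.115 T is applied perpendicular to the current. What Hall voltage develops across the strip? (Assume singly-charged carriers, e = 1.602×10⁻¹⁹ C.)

V_H = IB/(n e t).
V_H = (17.6)(0.115)/((6.31×10²⁶)(1.602×10⁻¹⁹)(2.22×10⁻³)) ≈ 9.02×10⁻⁶ V.

V_H ≈ 9.02×10⁻⁶ V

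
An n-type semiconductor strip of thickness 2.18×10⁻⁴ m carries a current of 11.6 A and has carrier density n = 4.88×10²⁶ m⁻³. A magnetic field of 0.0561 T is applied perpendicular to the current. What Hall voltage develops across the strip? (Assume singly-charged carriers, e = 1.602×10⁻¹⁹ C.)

V_H ≈ 3.82×10⁻⁵ V

V_H = IB/(n e t).
V_H = (11.6)(0.0561)/((4.88×10²⁶)(1.602×10⁻¹⁹)(2.18×10⁻⁴)) ≈ 3.82×10⁻⁵ V.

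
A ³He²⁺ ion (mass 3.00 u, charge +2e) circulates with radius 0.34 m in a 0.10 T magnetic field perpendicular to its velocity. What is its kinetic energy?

KE ≈ 7.4×10⁴ eV

v = |q|Br/m, then KE = ½mv² = (qBr)²/(2m).
v = (3.204×10⁻¹⁹)(0.10)(0.34)/4.983×10⁻²⁷ ≈ 2.186×10⁶ m/s.
KE = ½(4.983×10⁻²⁷)(2.186×10⁶)² ≈ 1.2×10⁻¹⁴ J = 7.4×10⁴ eV.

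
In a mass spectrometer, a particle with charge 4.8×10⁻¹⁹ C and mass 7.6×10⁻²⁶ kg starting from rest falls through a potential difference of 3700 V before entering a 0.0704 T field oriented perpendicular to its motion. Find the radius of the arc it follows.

r ≈ 0.486 m

Acceleration: |q|V = ½mv² ⇒ v = √(2|q|V/m) = √(2·4.8×10⁻¹⁹·3700/7.6×10⁻²⁶) ≈ 2.162×10⁵ m/s.
In the field: r = mv/(|q|B) = (7.6×10⁻²⁶)(2.162×10⁵)/((4.8×10⁻¹⁹)(0.0704)) ≈ 0.486 m.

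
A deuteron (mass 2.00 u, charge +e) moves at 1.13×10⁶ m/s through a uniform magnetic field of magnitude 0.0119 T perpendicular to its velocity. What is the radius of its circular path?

The magnetic force provides the centripetal force: |q|vB = mv²/r.
r = mv/(|q|B) = (3.322×10⁻²⁷)(1.13×10⁶)/((1.602×10⁻¹⁹)(0.0119)) ≈ 1.97 m.

r ≈ 1.97 m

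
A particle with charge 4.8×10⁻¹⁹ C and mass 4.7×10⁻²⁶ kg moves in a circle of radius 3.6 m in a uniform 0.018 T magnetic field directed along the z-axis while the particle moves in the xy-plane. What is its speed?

v ≈ 6.6×10⁵ m/s

From |q|vB = mv²/r, v = |q|Br/m.
v = (4.8×10⁻¹⁹)(0.018)(3.6)/4.7×10⁻²⁶ ≈ 6.6×10⁵ m/s.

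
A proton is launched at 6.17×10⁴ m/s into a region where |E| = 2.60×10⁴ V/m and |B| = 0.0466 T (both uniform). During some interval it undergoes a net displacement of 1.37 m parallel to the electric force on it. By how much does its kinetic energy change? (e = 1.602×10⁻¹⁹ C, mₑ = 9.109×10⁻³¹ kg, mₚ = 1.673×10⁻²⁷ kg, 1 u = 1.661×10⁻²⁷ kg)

ΔKE ≈ 5.71×10⁻¹⁵ J

The magnetic force is always ⟂ v and does no work; only the electric force changes KE.
ΔKE = F_E · d = |q|E d = (1.602×10⁻¹⁹)(2.60×10⁴)(1.37) ≈ 5.71×10⁻¹⁵ J.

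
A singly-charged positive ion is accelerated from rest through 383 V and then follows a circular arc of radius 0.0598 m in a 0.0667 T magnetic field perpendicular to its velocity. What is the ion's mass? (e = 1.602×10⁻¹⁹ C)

Combine |q|V = ½mv² and r = mv/(|q|B): eliminate v to get m = qB²r²/(2V).
m = (1.602×10⁻¹⁹)(0.0667)²(0.0598)²/(2·383) ≈ 3.33×10⁻²⁷ kg.

m ≈ 3.33×10⁻²⁷ kg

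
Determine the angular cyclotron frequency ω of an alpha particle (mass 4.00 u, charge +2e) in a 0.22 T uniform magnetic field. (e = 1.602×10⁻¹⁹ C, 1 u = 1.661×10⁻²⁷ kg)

ω ≈ 1.1×10⁷ rad/s

ω = |q|B/m.
ω = (3.204×10⁻¹⁹)(0.22)/6.644×10⁻²⁷ ≈ 1.1×10⁷ rad/s.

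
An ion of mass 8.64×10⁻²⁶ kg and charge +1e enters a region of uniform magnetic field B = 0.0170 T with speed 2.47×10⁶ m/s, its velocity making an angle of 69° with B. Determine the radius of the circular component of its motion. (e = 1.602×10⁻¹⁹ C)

v⊥ = v sinθ = 2.47×10⁶·sin69° ≈ 2.306×10⁶ m/s.
r = m v⊥/(|q|B) = (8.64×10⁻²⁶)(2.306×10⁶)/((1.602×10⁻¹⁹)(0.0170)) ≈ 73.2 m.

r ≈ 73.2 m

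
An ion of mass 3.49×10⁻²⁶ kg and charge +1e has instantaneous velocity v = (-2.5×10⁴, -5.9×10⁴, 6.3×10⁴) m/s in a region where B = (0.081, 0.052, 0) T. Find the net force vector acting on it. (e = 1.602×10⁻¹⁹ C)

F ≈ (-5.25×10⁻¹⁶, 8.18×10⁻¹⁶, 5.57×10⁻¹⁶) N

v×B = (-3280, 5100, 3480) N/C.
F = q v×B = (1.602×10⁻¹⁹ C)·(-3280, 5100, 3480) = (-5.25×10⁻¹⁶, 8.18×10⁻¹⁶, 5.57×10⁻¹⁶) N.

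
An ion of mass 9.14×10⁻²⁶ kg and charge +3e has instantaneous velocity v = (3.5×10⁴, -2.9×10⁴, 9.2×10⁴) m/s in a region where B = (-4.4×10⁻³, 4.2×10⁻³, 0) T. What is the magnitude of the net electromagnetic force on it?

v×B = (-386, -405, 19.4) N/C.
F = q v×B = (4.806×10⁻¹⁹ C)·(-386, -405, 19.4) = (-1.86×10⁻¹⁶, -1.95×10⁻¹⁶, 9.32×10⁻¹⁸) N.
|F| = 2.69×10⁻¹⁶ N.

|F| ≈ 2.69×10⁻¹⁶ N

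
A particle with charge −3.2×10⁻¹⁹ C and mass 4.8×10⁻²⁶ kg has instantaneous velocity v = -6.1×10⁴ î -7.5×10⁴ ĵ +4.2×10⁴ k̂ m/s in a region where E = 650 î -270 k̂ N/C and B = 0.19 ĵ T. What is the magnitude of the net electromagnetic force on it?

|F| ≈ 4.46×10⁻¹⁵ N

v×B = (-7980, 0, -1.16×10⁴) N/C.
E + v×B = (-7330, 0, -1.19×10⁴) N/C.
F = q(E + v×B) = (−3.2×10⁻¹⁹ C)·(-7330, 0, -1.19×10⁴) = (2.35×10⁻¹⁵, 0, 3.80×10⁻¹⁵) N.
|F| = 4.46×10⁻¹⁵ N.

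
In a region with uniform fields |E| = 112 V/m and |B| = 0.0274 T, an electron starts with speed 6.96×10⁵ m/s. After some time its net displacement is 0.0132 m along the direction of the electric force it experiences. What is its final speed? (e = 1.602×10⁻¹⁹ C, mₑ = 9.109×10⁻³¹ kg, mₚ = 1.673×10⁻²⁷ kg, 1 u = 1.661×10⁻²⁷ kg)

B does no work; ΔKE = |q|E d.
½mv_f² = ½mv₀² + |q|Ed = ½(9.109×10⁻³¹)(6.96×10⁵)² + (1.602×10⁻¹⁹)(112)(0.0132) ≈ 2.206×10⁻¹⁹ J + 2.368×10⁻¹⁹ J ≈ 4.575×10⁻¹⁹ J.
v_f = √(2·4.575×10⁻¹⁹/9.109×10⁻³¹) ≈ 1.00×10⁶ m/s.

v_f ≈ 1.00×10⁶ m/s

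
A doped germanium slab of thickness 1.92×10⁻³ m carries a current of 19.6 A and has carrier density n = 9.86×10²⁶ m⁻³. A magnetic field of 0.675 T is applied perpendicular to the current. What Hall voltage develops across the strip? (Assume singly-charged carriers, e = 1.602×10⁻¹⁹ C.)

V_H ≈ 4.36×10⁻⁵ V

V_H = IB/(n e t).
V_H = (19.6)(0.675)/((9.86×10²⁶)(1.602×10⁻¹⁹)(1.92×10⁻³)) ≈ 4.36×10⁻⁵ V.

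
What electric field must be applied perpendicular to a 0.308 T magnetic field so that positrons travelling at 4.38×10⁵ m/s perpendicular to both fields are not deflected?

E = 1.35×10⁵ V/m

For straight-line motion qE = qvB, so E = vB.
E = 4.38×10⁵ × 0.308 = 1.35×10⁵ V/m.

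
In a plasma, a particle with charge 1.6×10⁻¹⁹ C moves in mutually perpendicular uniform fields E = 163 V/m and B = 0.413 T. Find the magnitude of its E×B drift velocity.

v_d ≈ 395 m/s

The E×B drift speed is v_d = E/B.
v_d = 163/0.413 = 395 m/s.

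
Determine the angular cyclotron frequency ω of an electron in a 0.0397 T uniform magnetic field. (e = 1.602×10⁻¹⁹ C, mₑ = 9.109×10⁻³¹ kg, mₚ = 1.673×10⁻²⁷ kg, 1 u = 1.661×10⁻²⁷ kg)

ω ≈ 6.98×10⁹ rad/s

ω = |q|B/m.
ω = (1.602×10⁻¹⁹)(0.0397)/9.109×10⁻³¹ ≈ 6.98×10⁹ rad/s.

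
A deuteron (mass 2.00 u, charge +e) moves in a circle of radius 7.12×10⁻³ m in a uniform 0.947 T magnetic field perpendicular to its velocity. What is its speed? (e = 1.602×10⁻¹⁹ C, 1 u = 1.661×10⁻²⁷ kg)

v ≈ 3.25×10⁵ m/s

From |q|vB = mv²/r, v = |q|Br/m.
v = (1.602×10⁻¹⁹)(0.947)(7.12×10⁻³)/3.322×10⁻²⁷ ≈ 3.25×10⁵ m/s.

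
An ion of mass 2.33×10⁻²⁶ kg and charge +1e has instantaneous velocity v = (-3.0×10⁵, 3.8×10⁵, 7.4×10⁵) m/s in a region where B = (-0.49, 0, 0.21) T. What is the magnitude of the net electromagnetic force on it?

v×B = (7.98×10⁴, -3.00×10⁵, 1.86×10⁵) N/C.
F = q v×B = (1.602×10⁻¹⁹ C)·(7.98×10⁴, -3.00×10⁵, 1.86×10⁵) = (1.28×10⁻¹⁴, -4.80×10⁻¹⁴, 2.98×10⁻¹⁴) N.
|F| = 5.79×10⁻¹⁴ N.

|F| ≈ 5.79×10⁻¹⁴ N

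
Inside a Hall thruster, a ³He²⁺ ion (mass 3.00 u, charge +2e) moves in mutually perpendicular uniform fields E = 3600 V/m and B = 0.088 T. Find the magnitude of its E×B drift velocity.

v_d ≈ 4.1×10⁴ m/s

In crossed fields the guiding centre drifts at v_d = |E×B|/B² = E/B, independent of charge and mass.
v_d = 3600/0.088 = 4.1×10⁴ m/s.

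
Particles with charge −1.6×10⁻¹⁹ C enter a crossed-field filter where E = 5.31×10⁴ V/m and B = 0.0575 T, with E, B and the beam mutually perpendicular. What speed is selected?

Zero net Lorentz force requires |qE| = |q v×B|, i.e. E = vB.
v = E/B = 5.31×10⁴/0.0575 = 9.23×10⁵ m/s.
The result is independent of the particle's charge and mass.

v = 9.23×10⁵ m/s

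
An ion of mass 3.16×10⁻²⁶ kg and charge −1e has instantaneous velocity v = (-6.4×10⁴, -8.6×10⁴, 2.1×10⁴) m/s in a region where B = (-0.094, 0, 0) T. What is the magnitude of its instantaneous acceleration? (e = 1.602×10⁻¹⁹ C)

|a| ≈ 4.22×10¹⁰ m/s²

v×B = (0, -1970, -8080) N/C.
F = q v×B = (−1.602×10⁻¹⁹ C)·(0, -1970, -8080) = (0, 3.16×10⁻¹⁶, 1.30×10⁻¹⁵) N.
|a| = |F|/m = 1.333×10⁻¹⁵/3.16×10⁻²⁶ ≈ 4.22×10¹⁰ m/s².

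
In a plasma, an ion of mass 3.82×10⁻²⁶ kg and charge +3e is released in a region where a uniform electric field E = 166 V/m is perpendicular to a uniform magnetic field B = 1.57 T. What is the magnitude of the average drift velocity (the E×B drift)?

v_d ≈ 106 m/s

In crossed fields the guiding centre drifts at v_d = |E×B|/B² = E/B, independent of charge and mass.
v_d = 166/1.57 = 106 m/s.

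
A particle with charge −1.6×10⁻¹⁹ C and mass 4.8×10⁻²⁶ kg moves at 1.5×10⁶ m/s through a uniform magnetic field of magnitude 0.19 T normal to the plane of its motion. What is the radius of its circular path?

r ≈ 2.4 m

The magnetic force provides the centripetal force: |q|vB = mv²/r.
r = mv/(|q|B) = (4.8×10⁻²⁶)(1.5×10⁶)/((1.6×10⁻¹⁹)(0.19)) ≈ 2.4 m.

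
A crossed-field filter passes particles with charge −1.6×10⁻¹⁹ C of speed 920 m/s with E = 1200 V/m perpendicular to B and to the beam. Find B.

B = 1.3 T

Balance of forces in the selector: qE = qvB ⇒ B = E/v.
B = 1200/920 = 1.3 T.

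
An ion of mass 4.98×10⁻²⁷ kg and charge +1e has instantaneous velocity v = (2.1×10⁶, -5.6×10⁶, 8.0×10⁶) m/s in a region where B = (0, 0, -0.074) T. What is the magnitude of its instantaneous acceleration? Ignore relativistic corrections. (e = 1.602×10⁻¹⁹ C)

|a| ≈ 1.42×10¹³ m/s²

v×B = (4.14×10⁵, 1.55×10⁵, 0) N/C.
F = q v×B = (1.602×10⁻¹⁹ C)·(4.14×10⁵, 1.55×10⁵, 0) = (6.64×10⁻¹⁴, 2.49×10⁻¹⁴, 0) N.
|a| = |F|/m = 7.090×10⁻¹⁴/4.98×10⁻²⁷ ≈ 1.42×10¹³ m/s².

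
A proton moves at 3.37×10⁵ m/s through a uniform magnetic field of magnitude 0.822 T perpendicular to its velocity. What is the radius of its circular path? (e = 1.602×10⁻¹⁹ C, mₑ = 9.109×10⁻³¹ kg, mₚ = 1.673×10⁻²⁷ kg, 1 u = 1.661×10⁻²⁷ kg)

r ≈ 4.28×10⁻³ m

The magnetic force provides the centripetal force: |q|vB = mv²/r.
r = mv/(|q|B) = (1.673×10⁻²⁷)(3.37×10⁵)/((1.602×10⁻¹⁹)(0.822)) ≈ 4.28×10⁻³ m.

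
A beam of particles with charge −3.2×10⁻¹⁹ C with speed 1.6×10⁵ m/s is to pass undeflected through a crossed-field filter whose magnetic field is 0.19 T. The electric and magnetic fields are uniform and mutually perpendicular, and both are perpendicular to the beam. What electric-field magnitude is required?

E = 3.0×10⁴ V/m

For straight-line motion qE = qvB, so E = vB.
E = 1.6×10⁵ × 0.19 = 3.0×10⁴ V/m.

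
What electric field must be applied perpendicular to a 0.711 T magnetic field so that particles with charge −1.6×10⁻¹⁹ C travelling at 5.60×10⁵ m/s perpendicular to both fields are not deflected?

E = 3.98×10⁵ V/m

For straight-line motion qE = qvB, so E = vB.
E = 5.60×10⁵ × 0.711 = 3.98×10⁵ V/m.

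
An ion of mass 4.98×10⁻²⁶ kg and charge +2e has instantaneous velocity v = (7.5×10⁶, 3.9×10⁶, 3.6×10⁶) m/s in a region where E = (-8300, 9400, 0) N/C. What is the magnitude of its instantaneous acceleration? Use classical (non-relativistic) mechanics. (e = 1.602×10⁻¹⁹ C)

|a| ≈ 8.07×10¹⁰ m/s²

Only an electric field acts, so F = qE = (3.204×10⁻¹⁹ C)·(-8300, 9400, 0) = (-2.66×10⁻¹⁵, 3.01×10⁻¹⁵, 0) N.
|a| = |F|/m = 4.018×10⁻¹⁵/4.98×10⁻²⁶ ≈ 8.07×10¹⁰ m/s².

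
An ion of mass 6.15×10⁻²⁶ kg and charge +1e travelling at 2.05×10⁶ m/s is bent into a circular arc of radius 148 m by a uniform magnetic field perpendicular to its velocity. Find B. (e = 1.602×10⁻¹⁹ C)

From |q|vB = mv²/r, B = mv/(|q|r).
B = (6.15×10⁻²⁶)(2.05×10⁶)/((1.602×10⁻¹⁹)(148)) ≈ 5.32×10⁻³ T.

B ≈ 5.32×10⁻³ T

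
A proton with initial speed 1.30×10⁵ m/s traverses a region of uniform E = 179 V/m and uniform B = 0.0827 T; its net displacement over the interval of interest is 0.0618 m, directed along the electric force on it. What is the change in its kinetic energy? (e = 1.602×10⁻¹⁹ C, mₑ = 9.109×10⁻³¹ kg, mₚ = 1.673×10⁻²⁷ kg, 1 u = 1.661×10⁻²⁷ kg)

ΔKE ≈ 1.77×10⁻¹⁸ J

The magnetic force is always ⟂ v and does no work; only the electric force changes KE.
ΔKE = F_E · d = |q|E d = (1.602×10⁻¹⁹)(179)(0.0618) ≈ 1.77×10⁻¹⁸ J.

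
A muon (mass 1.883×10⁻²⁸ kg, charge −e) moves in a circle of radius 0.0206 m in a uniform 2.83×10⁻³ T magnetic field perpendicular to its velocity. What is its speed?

From |q|vB = mv²/r, v = |q|Br/m.
v = (1.602×10⁻¹⁹)(2.83×10⁻³)(0.0206)/1.883×10⁻²⁸ ≈ 4.96×10⁴ m/s.

v ≈ 4.96×10⁴ m/s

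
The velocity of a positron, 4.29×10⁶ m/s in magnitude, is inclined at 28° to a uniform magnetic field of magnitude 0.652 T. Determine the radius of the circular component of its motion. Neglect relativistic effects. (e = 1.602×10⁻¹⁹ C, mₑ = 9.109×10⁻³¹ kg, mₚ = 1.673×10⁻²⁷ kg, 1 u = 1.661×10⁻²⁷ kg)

r ≈ 1.76×10⁻⁵ m

v⊥ = v sinθ = 4.29×10⁶·sin28° ≈ 2.014×10⁶ m/s.
r = m v⊥/(|q|B) = (9.109×10⁻³¹)(2.014×10⁶)/((1.602×10⁻¹⁹)(0.652)) ≈ 1.76×10⁻⁵ m.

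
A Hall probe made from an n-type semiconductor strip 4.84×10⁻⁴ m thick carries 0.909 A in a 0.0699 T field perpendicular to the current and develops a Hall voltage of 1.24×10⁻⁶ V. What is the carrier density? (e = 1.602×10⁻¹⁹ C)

From V_H = IB/(n e t), n = IB/(V_H e t).
n = (0.909)(0.0699)/((1.24×10⁻⁶)(1.602×10⁻¹⁹)(4.84×10⁻⁴)) ≈ 6.61×10²⁶ m⁻³.

n ≈ 6.61×10²⁶ m⁻³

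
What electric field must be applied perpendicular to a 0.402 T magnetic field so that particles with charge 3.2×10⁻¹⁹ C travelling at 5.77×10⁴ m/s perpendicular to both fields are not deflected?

For straight-line motion qE = qvB, so E = vB.
E = 5.77×10⁴ × 0.402 = 2.32×10⁴ V/m.

E = 2.32×10⁴ V/m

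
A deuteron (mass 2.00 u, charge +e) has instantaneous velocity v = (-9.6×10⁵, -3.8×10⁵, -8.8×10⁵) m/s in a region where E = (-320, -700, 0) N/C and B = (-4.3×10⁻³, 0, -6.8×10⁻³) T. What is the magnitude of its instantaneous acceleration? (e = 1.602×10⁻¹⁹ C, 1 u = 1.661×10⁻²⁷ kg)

v×B = (2580, -2740, -1630) N/C.
E + v×B = (2260, -3440, -1630) N/C.
F = q(E + v×B) = (1.602×10⁻¹⁹ C)·(2260, -3440, -1630) = (3.63×10⁻¹⁶, -5.52×10⁻¹⁶, -2.62×10⁻¹⁶) N.
|a| = |F|/m = 7.103×10⁻¹⁶/3.322×10⁻²⁷ ≈ 2.14×10¹¹ m/s².

|a| ≈ 2.14×10¹¹ m/s²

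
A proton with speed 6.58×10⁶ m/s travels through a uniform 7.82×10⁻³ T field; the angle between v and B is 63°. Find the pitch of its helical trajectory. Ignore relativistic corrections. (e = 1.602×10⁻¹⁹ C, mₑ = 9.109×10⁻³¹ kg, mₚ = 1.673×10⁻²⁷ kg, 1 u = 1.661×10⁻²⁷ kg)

p ≈ 25.1 m

v∥ = v cosθ = 6.58×10⁶·cos63° ≈ 2.987×10⁶ m/s.
T = 2πm/(|q|B) = 2π(1.673×10⁻²⁷)/((1.602×10⁻¹⁹)(7.82×10⁻³)) ≈ 8.391×10⁻⁶ s.
pitch = v∥ T = (2.987×10⁶)(8.391×10⁻⁶) ≈ 25.1 m.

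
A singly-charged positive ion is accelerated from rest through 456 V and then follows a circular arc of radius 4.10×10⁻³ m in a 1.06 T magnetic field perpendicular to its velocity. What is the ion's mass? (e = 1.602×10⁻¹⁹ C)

m ≈ 3.32×10⁻²⁷ kg

Combine |q|V = ½mv² and r = mv/(|q|B): eliminate v to get m = qB²r²/(2V).
m = (1.602×10⁻¹⁹)(1.06)²(4.10×10⁻³)²/(2·456) ≈ 3.32×10⁻²⁷ kg.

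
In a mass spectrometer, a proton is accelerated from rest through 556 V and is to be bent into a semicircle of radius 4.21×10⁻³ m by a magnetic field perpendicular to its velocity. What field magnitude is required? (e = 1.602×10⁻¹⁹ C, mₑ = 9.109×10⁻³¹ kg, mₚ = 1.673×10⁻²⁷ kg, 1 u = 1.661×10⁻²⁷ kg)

v = √(2|q|V/m) = √(2·1.602×10⁻¹⁹·556/1.673×10⁻²⁷) ≈ 3.263×10⁵ m/s.
B = mv/(|q|r) = (1.673×10⁻²⁷)(3.263×10⁵)/((1.602×10⁻¹⁹)(4.21×10⁻³)) ≈ 0.809 T.

B ≈ 0.809 T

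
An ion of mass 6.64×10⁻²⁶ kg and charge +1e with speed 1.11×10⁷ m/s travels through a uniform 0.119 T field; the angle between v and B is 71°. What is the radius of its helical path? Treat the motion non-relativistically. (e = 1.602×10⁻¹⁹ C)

r ≈ 36.6 m

v⊥ = v sinθ = 1.11×10⁷·sin71° ≈ 1.050×10⁷ m/s.
r = m v⊥/(|q|B) = (6.64×10⁻²⁶)(1.050×10⁷)/((1.602×10⁻¹⁹)(0.119)) ≈ 36.6 m.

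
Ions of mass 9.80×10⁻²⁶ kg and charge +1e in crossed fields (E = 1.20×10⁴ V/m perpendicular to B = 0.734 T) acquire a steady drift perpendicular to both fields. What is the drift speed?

v_d ≈ 1.63×10⁴ m/s

In crossed fields the guiding centre drifts at v_d = |E×B|/B² = E/B, independent of charge and mass.
v_d = 1.20×10⁴/0.734 = 1.63×10⁴ m/s.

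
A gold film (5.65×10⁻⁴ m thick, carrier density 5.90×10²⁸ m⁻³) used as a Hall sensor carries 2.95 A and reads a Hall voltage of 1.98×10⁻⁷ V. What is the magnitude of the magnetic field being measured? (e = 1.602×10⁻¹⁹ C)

From V_H = IB/(n e t), B = V_H n e t / I.
B = (1.98×10⁻⁷)(5.90×10²⁸)(1.602×10⁻¹⁹)(5.65×10⁻⁴)/2.95 ≈ 0.358 T.

B ≈ 0.358 T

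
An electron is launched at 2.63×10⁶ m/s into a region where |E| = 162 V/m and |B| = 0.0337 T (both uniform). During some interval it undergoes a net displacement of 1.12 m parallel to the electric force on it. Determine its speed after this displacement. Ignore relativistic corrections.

B does no work; ΔKE = |q|E d.
½mv_f² = ½mv₀² + |q|Ed = ½(9.109×10⁻³¹)(2.63×10⁶)² + (1.602×10⁻¹⁹)(162)(1.12) ≈ 3.150×10⁻¹⁸ J + 2.907×10⁻¹⁷ J ≈ 3.222×10⁻¹⁷ J.
v_f = √(2·3.222×10⁻¹⁷/9.109×10⁻³¹) ≈ 8.41×10⁶ m/s.

v_f ≈ 8.41×10⁶ m/s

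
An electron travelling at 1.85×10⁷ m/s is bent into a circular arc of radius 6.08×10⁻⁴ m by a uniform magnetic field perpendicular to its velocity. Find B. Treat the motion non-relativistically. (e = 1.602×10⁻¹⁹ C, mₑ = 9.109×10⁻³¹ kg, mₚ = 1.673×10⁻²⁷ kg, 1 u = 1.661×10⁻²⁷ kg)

B ≈ 0.173 T

From |q|vB = mv²/r, B = mv/(|q|r).
B = (9.109×10⁻³¹)(1.85×10⁷)/((1.602×10⁻¹⁹)(6.08×10⁻⁴)) ≈ 0.173 T.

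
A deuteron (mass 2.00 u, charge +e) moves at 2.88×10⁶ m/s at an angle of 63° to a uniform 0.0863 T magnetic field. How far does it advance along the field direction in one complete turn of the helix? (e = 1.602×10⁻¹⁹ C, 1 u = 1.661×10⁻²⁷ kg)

p ≈ 1.97 m

v∥ = v cosθ = 2.88×10⁶·cos63° ≈ 1.307×10⁶ m/s.
T = 2πm/(|q|B) = 2π(3.322×10⁻²⁷)/((1.602×10⁻¹⁹)(0.0863)) ≈ 1.510×10⁻⁶ s.
pitch = v∥ T = (1.307×10⁶)(1.510×10⁻⁶) ≈ 1.97 m.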